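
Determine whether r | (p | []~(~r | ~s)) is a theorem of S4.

Invalid (countermodel exists)

Tableau for the negation ~(r | (p | []~(~r | ~s))):
1. ~(r | (p | []~(~r | ~s))), w0
2. ~r, w0
3. ~(p | []~(~r | ~s)), w0
4. ~p, w0
5. ~[]~(~r | ~s), w0
6. ~r | ~s, w1
7. ~s, w1
Accessibility: w0Rw0, w0Rw1, w1Rw1
The negation has an open branch (countermodel exists).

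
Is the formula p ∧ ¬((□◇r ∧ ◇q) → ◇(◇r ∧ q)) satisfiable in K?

Unsatisfiable (every branch closes)

1. p ∧ ¬((□◇r ∧ ◇q) → ◇(◇r ∧ q)), w0
2. p, w0   [∧-rule on 1]
3. ¬((□◇r ∧ ◇q) → ◇(◇r ∧ q)), w0   [∧-rule on 1]
4. □◇r ∧ ◇q, w0   [¬→-rule on 3]
5. ¬◇(◇r ∧ q), w0   [¬→-rule on 3]
6. □◇r, w0   [∧-rule on 4]
7. ◇q, w0   [∧-rule on 4]
8. q, w1   [◇-rule on 7: fresh world w1, w0Rw1]
9. ¬(◇r ∧ q), w1   [¬◇-rule on 5 via w0Rw1]
10. ◇r, w1   [□-rule on 6 via w0Rw1]
11. ¬◇r, w1   [¬∧-rule on 9 (branches; this branch)]
12. r, w2   [◇-rule on 10: fresh world w2, w1Rw2]
13. ¬r, w2   [¬◇-rule on 11 via w1Rw2]
Accessibility: w0Rw1, w1Rw2
Branch closes: r and ¬r both at w2.
(One branch shown.) All branches close.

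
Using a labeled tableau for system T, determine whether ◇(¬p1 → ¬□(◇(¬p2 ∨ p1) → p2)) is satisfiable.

1. ◇(¬p1 → ¬□(◇(¬p2 ∨ p1) → p2)), 0
2. ¬p1 → ¬□(◇(¬p2 ∨ p1) → p2), 1
3. ¬□(◇(¬p2 ∨ p1) → p2), 1
4. ¬(◇(¬p2 ∨ p1) → p2), 2
5. ◇(¬p2 ∨ p1), 2
6. ¬p2, 2
7. ¬p2 ∨ p1, 3
8. p1, 3
Accessibility: 0R0, 0R1, 1R1, 1R2, 2R2, 2R3, 3R3

Satisfiable (open branch found)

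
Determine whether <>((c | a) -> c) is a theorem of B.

Not valid

Tableau for the negation ~<>((c | a) -> c):
1. ~<>((c | a) -> c), 0
2. ~((c | a) -> c), 0
3. c | a, 0
4. ~c, 0
5. a, 0
Accessibility: 0R0
The negation has an open branch (countermodel exists).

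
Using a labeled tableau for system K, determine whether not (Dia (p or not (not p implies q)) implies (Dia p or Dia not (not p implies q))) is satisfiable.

1. not (Dia (p or not (not p implies q)) implies (Dia p or Dia not (not p implies q))), w0
2. Dia (p or not (not p implies q)), w0   [neg-implies-rule on 1]
3. not (Dia p or Dia not (not p implies q)), w0   [neg-implies-rule on 1]
4. not Dia p, w0   [neg-or-rule on 3]
5. not Dia not (not p implies q), w0   [neg-or-rule on 3]
6. p or not (not p implies q), w1   [Dia-rule on 2: fresh world w1, w0Rw1]
7. not p, w1   [neg-Dia-rule on 4 via w0Rw1]
8. not p implies q, w1   [neg-Dia-rule on 5 via w0Rw1]
9. not (not p implies q), w1   [or-rule on 6 (branches; this branch)]
10. not q, w1   [neg-implies-rule on 9]
11. q, w1   [implies-rule on 8 (branches; this branch)]
Accessibility: w0Rw1
Branch closes: q and not q both at w1.
All branches of the tableau close; one closing branch shown above.

No, unsatisfiable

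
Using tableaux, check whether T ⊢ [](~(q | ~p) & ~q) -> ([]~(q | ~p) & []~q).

Valid

Tableau for the negation ~([](~(q | ~p) & ~q) -> ([]~(q | ~p) & []~q)):
1. ~([](~(q | ~p) & ~q) -> ([]~(q | ~p) & []~q)), w0
2. [](~(q | ~p) & ~q), w0   [~->-rule on 1]
3. ~([]~(q | ~p) & []~q), w0   [~->-rule on 1]
4. ~(q | ~p) & ~q, w0   [[]-rule on 2 via w0Rw0]
5. ~(q | ~p), w0   [&-rule on 4]
6. ~q, w0   [&-rule on 4]
7. p, w0   [~|-rule on 5]
8. ~[]~(q | ~p), w0   [~&-rule on 3 (branches; this branch)]
9. q | ~p, w1   [~[]-rule on 8: fresh world w1, w0Rw1]
10. ~(q | ~p) & ~q, w1   [[]-rule on 2 via w0Rw1]
11. ~(q | ~p), w1   [&-rule on 10]
12. ~q, w1   [&-rule on 10]
13. p, w1   [~|-rule on 11]
14. ~p, w1   [|-rule on 9 (branches; this branch)]
Accessibility: w0Rw0, w0Rw1, w1Rw1
Branch closes: p and ~p both at w1.
All branches of the negation close; one closing branch shown above.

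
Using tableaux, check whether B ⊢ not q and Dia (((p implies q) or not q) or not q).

No, not valid

Tableau for the negation not (not q and Dia (((p implies q) or not q) or not q)):
1. not (not q and Dia (((p implies q) or not q) or not q)), 0
2. q, 0
Accessibility: 0R0
The negation has an open branch (countermodel exists).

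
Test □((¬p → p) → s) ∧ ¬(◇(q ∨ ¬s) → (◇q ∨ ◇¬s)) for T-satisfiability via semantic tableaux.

Unsatisfiable

1. □((¬p → p) → s) ∧ ¬(◇(q ∨ ¬s) → (◇q ∨ ◇¬s)), w0
2. □((¬p → p) → s), w0
3. ¬(◇(q ∨ ¬s) → (◇q ∨ ◇¬s)), w0
4. ◇(q ∨ ¬s), w0
5. ¬(◇q ∨ ◇¬s), w0
6. ¬◇q, w0
7. ¬◇¬s, w0
8. (¬p → p) → s, w0
9. ¬q, w0
10. s, w0
11. ¬(¬p → p), w0
12. ¬p, w0
13. q ∨ ¬s, w1
14. (¬p → p) → s, w1
15. ¬q, w1
16. s, w1
17. ¬s, w1
Accessibility: w0Rw0, w0Rw1, w1Rw1
Branch closes: s and ¬s both at w1.
All branches of the tableau close; one closing branch shown above.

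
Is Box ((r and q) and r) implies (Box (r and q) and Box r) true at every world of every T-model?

Tableau for the negation not (Box ((r and q) and r) implies (Box (r and q) and Box r)):
1. not (Box ((r and q) and r) implies (Box (r and q) and Box r)), w0
2. Box ((r and q) and r), w0
3. not (Box (r and q) and Box r), w0
4. (r and q) and r, w0
5. r and q, w0
6. r, w0
7. q, w0
8. not Box (r and q), w0
9. not (r and q), w1
10. (r and q) and r, w1
11. r and q, w1
12. r, w1
13. q, w1
14. not q, w1
Accessibility: w0Rw0, w0Rw1, w1Rw1
Branch closes: q and not q both at w1.
Every branch of the negation's tableau closes; the branch above is one of them.

Valid in T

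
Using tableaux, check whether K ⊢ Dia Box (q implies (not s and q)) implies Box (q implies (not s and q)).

Invalid (countermodel exists)

Tableau for the negation not (Dia Box (q implies (not s and q)) implies Box (q implies (not s and q))):
1. not (Dia Box (q implies (not s and q)) implies Box (q implies (not s and q))), w0
2. Dia Box (q implies (not s and q)), w0
3. not Box (q implies (not s and q)), w0
4. Box (q implies (not s and q)), w1
5. not (q implies (not s and q)), w2
6. q, w2
7. not (not s and q), w2
8. s, w2
Accessibility: w0Rw1, w0Rw2
The negation has an open branch (countermodel exists).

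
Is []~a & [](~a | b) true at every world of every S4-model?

Not valid

Tableau for the negation ~([]~a & [](~a | b)):
1. ~([]~a & [](~a | b)), 0
2. ~[](~a | b), 0   [~&-rule on 1 (branches; this branch)]
3. ~(~a | b), 1   [~[]-rule on 2: fresh world 1, 0R1]
4. a, 1   [~|-rule on 3]
5. ~b, 1   [~|-rule on 3]
Accessibility: 0R0, 0R1, 1R1
The negation has an open branch (countermodel exists).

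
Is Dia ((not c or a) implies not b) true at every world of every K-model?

No, not valid

Tableau for the negation not Dia ((not c or a) implies not b):
1. not Dia ((not c or a) implies not b), 0
The negation has an open branch (countermodel exists).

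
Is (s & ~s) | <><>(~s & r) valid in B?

Not valid

Tableau for the negation ~((s & ~s) | <><>(~s & r)):
1. ~((s & ~s) | <><>(~s & r)), u
2. ~(s & ~s), u
3. ~<><>(~s & r), u
4. ~<>(~s & r), u
5. ~(~s & r), u
6. s, u
7. ~r, u
Accessibility: uRu
The negation has an open branch (countermodel exists).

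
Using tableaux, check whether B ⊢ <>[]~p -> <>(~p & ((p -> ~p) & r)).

Tableau for the negation ~(<>[]~p -> <>(~p & ((p -> ~p) & r))):
1. ~(<>[]~p -> <>(~p & ((p -> ~p) & r))), w0
2. <>[]~p, w0
3. ~<>(~p & ((p -> ~p) & r)), w0
4. ~(~p & ((p -> ~p) & r)), w0
5. ~((p -> ~p) & r), w0
6. ~r, w0
7. []~p, w1
8. ~(~p & ((p -> ~p) & r)), w1
9. ~p, w0
10. ~p, w1
11. ~((p -> ~p) & r), w1
12. ~r, w1
Accessibility: w0Rw0, w0Rw1, w1Rw0, w1Rw1
The negation has an open branch (countermodel exists).

Invalid (countermodel exists)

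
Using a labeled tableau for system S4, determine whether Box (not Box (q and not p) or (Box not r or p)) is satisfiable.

Yes, satisfiable

1. Box (not Box (q and not p) or (Box not r or p)), 0
2. not Box (q and not p) or (Box not r or p), 0
3. Box not r or p, 0
4. p, 0
Accessibility: 0R0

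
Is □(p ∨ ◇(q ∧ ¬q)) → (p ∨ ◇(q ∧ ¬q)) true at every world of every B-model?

Tableau for the negation ¬(□(p ∨ ◇(q ∧ ¬q)) → (p ∨ ◇(q ∧ ¬q))):
1. ¬(□(p ∨ ◇(q ∧ ¬q)) → (p ∨ ◇(q ∧ ¬q))), u
2. □(p ∨ ◇(q ∧ ¬q)), u
3. ¬(p ∨ ◇(q ∧ ¬q)), u
4. ¬p, u
5. ¬◇(q ∧ ¬q), u
6. p ∨ ◇(q ∧ ¬q), u
7. ¬(q ∧ ¬q), u
8. ◇(q ∧ ¬q), u
9. q, u
10. q ∧ ¬q, v
11. q, v
12. ¬q, v
Accessibility: uRu, uRv, vRu, vRv
Branch closes: q and ¬q both at v.
Every branch of the negation's tableau closes; the branch above is one of them.

Yes, valid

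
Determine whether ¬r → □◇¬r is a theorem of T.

Tableau for the negation ¬(¬r → □◇¬r):
1. ¬(¬r → □◇¬r), w0
2. ¬r, w0
3. ¬□◇¬r, w0
4. ¬◇¬r, w1
5. r, w1
Accessibility: w0Rw0, w0Rw1, w1Rw1
The negation has an open branch (countermodel exists).

Invalid (countermodel exists)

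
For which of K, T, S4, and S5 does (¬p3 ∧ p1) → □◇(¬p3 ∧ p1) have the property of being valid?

S5

S5-tableau for the negation ¬((¬p3 ∧ p1) → □◇(¬p3 ∧ p1)):
1. ¬((¬p3 ∧ p1) → □◇(¬p3 ∧ p1)), w0
2. ¬p3 ∧ p1, w0
3. ¬□◇(¬p3 ∧ p1), w0
4. ¬p3, w0
5. p1, w0
6. ¬◇(¬p3 ∧ p1), w1
7. ¬(¬p3 ∧ p1), w0
8. ¬(¬p3 ∧ p1), w1
9. ¬p1, w0
Accessibility: w0Rw0, w0Rw1, w1Rw0, w1Rw1
Branch closes: p1 and ¬p1 both at w0.
Every branch closes (one shown): valid in S5.
S4-tableau for the negation ¬((¬p3 ∧ p1) → □◇(¬p3 ∧ p1)):
1. ¬((¬p3 ∧ p1) → □◇(¬p3 ∧ p1)), w0
2. ¬p3 ∧ p1, w0
3. ¬□◇(¬p3 ∧ p1), w0
4. ¬p3, w0
5. p1, w0
6. ¬◇(¬p3 ∧ p1), w1
7. ¬(¬p3 ∧ p1), w1
8. ¬p1, w1
Accessibility: w0Rw0, w0Rw1, w1Rw1
Complete open branch: countermodel on an S4-frame, so not valid in S4, nor in K, T (the same frame is also a K-frame and a T-frame).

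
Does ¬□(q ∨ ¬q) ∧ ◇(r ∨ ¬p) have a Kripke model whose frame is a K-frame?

1. ¬□(q ∨ ¬q) ∧ ◇(r ∨ ¬p), w0
2. ¬□(q ∨ ¬q), w0
3. ◇(r ∨ ¬p), w0
4. ¬(q ∨ ¬q), w1
5. ¬q, w1
6. q, w1
Accessibility: w0Rw1
Branch closes: q and ¬q both at w1.
(One branch shown.) All branches close.

Unsatisfiable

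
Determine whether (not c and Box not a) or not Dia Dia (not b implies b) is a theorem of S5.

Tableau for the negation not ((not c and Box not a) or not Dia Dia (not b implies b)):
1. not ((not c and Box not a) or not Dia Dia (not b implies b)), u
2. not (not c and Box not a), u
3. Dia Dia (not b implies b), u
4. not Box not a, u
5. Dia (not b implies b), v
6. a, w
7. not b implies b, x
8. b, x
Accessibility: uRu, uRv, uRw, uRx, vRu, vRv, vRw, vRx, wRu, wRv, wRw, wRx, xRu, xRv, xRw, xRx
The negation has an open branch (countermodel exists).

No, not valid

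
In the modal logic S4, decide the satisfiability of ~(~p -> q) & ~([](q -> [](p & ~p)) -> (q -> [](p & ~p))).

1. ~(~p -> q) & ~([](q -> [](p & ~p)) -> (q -> [](p & ~p))), 0
2. ~(~p -> q), 0   [&-rule on 1]
3. ~([](q -> [](p & ~p)) -> (q -> [](p & ~p))), 0   [&-rule on 1]
4. ~p, 0   [~->-rule on 2]
5. ~q, 0   [~->-rule on 2]
6. [](q -> [](p & ~p)), 0   [~->-rule on 3]
7. ~(q -> [](p & ~p)), 0   [~->-rule on 3]
8. q, 0   [~->-rule on 7]
9. ~[](p & ~p), 0   [~->-rule on 7]
Accessibility: 0R0
Branch closes: q and ~q both at 0.
(One branch shown.) All branches close.

No, unsatisfiable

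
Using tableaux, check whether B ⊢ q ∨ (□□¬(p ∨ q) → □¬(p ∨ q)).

Tableau for the negation ¬(q ∨ (□□¬(p ∨ q) → □¬(p ∨ q))):
1. ¬(q ∨ (□□¬(p ∨ q) → □¬(p ∨ q))), u
2. ¬q, u   [¬∨-rule on 1]
3. ¬(□□¬(p ∨ q) → □¬(p ∨ q)), u   [¬∨-rule on 1]
4. □□¬(p ∨ q), u   [¬→-rule on 3]
5. ¬□¬(p ∨ q), u   [¬→-rule on 3]
6. □¬(p ∨ q), u   [□-rule on 4 via uRu]
7. ¬(p ∨ q), u   [□-rule on 6 via uRu]
8. ¬p, u   [¬∨-rule on 7]
9. p ∨ q, v   [¬□-rule on 5: fresh world v, uRv]
10. □¬(p ∨ q), v   [□-rule on 4 via uRv]
11. ¬(p ∨ q), v   [□-rule on 6 via uRv]
12. ¬p, v   [¬∨-rule on 11]
13. ¬q, v   [¬∨-rule on 11]
14. q, v   [∨-rule on 9 (branches; this branch)]
Accessibility: uRu, uRv, vRu, vRv
Branch closes: q and ¬q both at v.
Every branch of the negation's tableau closes; the branch above is one of them.

Valid in B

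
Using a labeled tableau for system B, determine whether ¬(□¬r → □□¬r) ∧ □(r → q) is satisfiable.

Yes, satisfiable

1. ¬(□¬r → □□¬r) ∧ □(r → q), 0
2. ¬(□¬r → □□¬r), 0   [∧-rule on 1]
3. □(r → q), 0   [∧-rule on 1]
4. □¬r, 0   [¬→-rule on 2]
5. ¬□□¬r, 0   [¬→-rule on 2]
6. r → q, 0   [□-rule on 3 via 0R0]
7. ¬r, 0   [□-rule on 4 via 0R0]
8. q, 0   [→-rule on 6 (branches; this branch)]
9. ¬□¬r, 1   [¬□-rule on 5: fresh world 1, 0R1]
10. r → q, 1   [□-rule on 3 via 0R1]
11. ¬r, 1   [□-rule on 4 via 0R1]
12. q, 1   [→-rule on 10 (branches; this branch)]
13. r, 2   [¬□-rule on 9: fresh world 2, 1R2]
Accessibility: 0R0, 0R1, 1R0, 1R1, 1R2, 2R1, 2R2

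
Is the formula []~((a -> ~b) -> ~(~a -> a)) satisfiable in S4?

1. []~((a -> ~b) -> ~(~a -> a)), w0
2. ~((a -> ~b) -> ~(~a -> a)), w0
3. a -> ~b, w0
4. ~a -> a, w0
5. ~b, w0
6. a, w0
Accessibility: w0Rw0

Satisfiable (open branch found)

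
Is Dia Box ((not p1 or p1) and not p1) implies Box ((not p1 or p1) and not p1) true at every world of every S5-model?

Tableau for the negation not (Dia Box ((not p1 or p1) and not p1) implies Box ((not p1 or p1) and not p1)):
1. not (Dia Box ((not p1 or p1) and not p1) implies Box ((not p1 or p1) and not p1)), u
2. Dia Box ((not p1 or p1) and not p1), u
3. not Box ((not p1 or p1) and not p1), u
4. Box ((not p1 or p1) and not p1), v
5. (not p1 or p1) and not p1, u
6. not p1 or p1, u
7. not p1, u
8. (not p1 or p1) and not p1, v
9. not p1 or p1, v
10. not p1, v
11. not ((not p1 or p1) and not p1), w
12. (not p1 or p1) and not p1, w
13. not p1 or p1, w
14. not p1, w
15. not (not p1 or p1), w
16. p1, w
Accessibility: uRu, uRv, uRw, vRu, vRv, vRw, wRu, wRv, wRw
Branch closes: p1 and not p1 both at w.
Every branch of the negation's tableau closes; the branch above is one of them.

Yes, valid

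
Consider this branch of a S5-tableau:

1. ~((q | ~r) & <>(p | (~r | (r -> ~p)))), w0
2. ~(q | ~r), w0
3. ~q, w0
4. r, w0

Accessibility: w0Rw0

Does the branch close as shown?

Open

No world carries both an atom and its negation.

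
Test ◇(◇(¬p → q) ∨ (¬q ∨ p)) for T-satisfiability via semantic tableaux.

1. ◇(◇(¬p → q) ∨ (¬q ∨ p)), 0
2. ◇(¬p → q) ∨ (¬q ∨ p), 1
3. ¬q ∨ p, 1
4. p, 1
Accessibility: 0R0, 0R1, 1R1

Yes, satisfiable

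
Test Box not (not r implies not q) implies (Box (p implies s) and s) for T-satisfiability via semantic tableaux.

Satisfiable

1. Box not (not r implies not q) implies (Box (p implies s) and s), 0
2. Box (p implies s) and s, 0
3. Box (p implies s), 0
4. s, 0
5. p implies s, 0
Accessibility: 0R0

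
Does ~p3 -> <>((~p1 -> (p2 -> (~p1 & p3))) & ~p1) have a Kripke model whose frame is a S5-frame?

Satisfiable

1. ~p3 -> <>((~p1 -> (p2 -> (~p1 & p3))) & ~p1), 0
2. <>((~p1 -> (p2 -> (~p1 & p3))) & ~p1), 0
3. (~p1 -> (p2 -> (~p1 & p3))) & ~p1, 1
4. ~p1 -> (p2 -> (~p1 & p3)), 1
5. ~p1, 1
6. p2 -> (~p1 & p3), 1
7. ~p1 & p3, 1
8. p3, 1
Accessibility: 0R0, 0R1, 1R0, 1R1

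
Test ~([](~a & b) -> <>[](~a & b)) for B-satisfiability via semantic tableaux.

Unsatisfiable (every branch closes)

1. ~([](~a & b) -> <>[](~a & b)), u
2. [](~a & b), u
3. ~<>[](~a & b), u
4. ~a & b, u
5. ~a, u
6. b, u
7. ~[](~a & b), u
8. ~(~a & b), v
9. ~a & b, v
10. ~a, v
11. b, v
12. ~[](~a & b), v
13. ~b, v
Accessibility: uRu, uRv, vRu, vRv
Branch closes: b and ~b both at v.
Every branch closes; the branch above is one of them.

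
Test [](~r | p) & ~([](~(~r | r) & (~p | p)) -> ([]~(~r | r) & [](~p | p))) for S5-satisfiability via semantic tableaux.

1. [](~r | p) & ~([](~(~r | r) & (~p | p)) -> ([]~(~r | r) & [](~p | p))), 0
2. [](~r | p), 0
3. ~([](~(~r | r) & (~p | p)) -> ([]~(~r | r) & [](~p | p))), 0
4. [](~(~r | r) & (~p | p)), 0
5. ~([]~(~r | r) & [](~p | p)), 0
6. ~r | p, 0
7. ~(~r | r) & (~p | p), 0
8. ~(~r | r), 0
9. ~p | p, 0
10. r, 0
11. ~r, 0
Accessibility: 0R0
Branch closes: r and ~r both at 0.
Every branch closes; the branch above is one of them.

No, unsatisfiable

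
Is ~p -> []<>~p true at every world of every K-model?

Tableau for the negation ~(~p -> []<>~p):
1. ~(~p -> []<>~p), u
2. ~p, u   [~->-rule on 1]
3. ~[]<>~p, u   [~->-rule on 1]
4. ~<>~p, v   [~[]-rule on 3: fresh world v, uRv]
Accessibility: uRv
The negation has an open branch (countermodel exists).

No, not valid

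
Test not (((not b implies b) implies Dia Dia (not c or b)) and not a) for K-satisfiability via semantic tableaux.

Yes, satisfiable

1. not (((not b implies b) implies Dia Dia (not c or b)) and not a), w0
2. a, w0   [neg-and-rule on 1 (branches; this branch)]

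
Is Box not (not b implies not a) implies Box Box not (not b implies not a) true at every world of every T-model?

Invalid (countermodel exists)

Tableau for the negation not (Box not (not b implies not a) implies Box Box not (not b implies not a)):
1. not (Box not (not b implies not a) implies Box Box not (not b implies not a)), w0
2. Box not (not b implies not a), w0
3. not Box Box not (not b implies not a), w0
4. not (not b implies not a), w0
5. not b, w0
6. a, w0
7. not Box not (not b implies not a), w1
8. not (not b implies not a), w1
9. not b, w1
10. a, w1
11. not b implies not a, w2
12. not a, w2
Accessibility: w0Rw0, w0Rw1, w1Rw1, w1Rw2, w2Rw2
The negation has an open branch (countermodel exists).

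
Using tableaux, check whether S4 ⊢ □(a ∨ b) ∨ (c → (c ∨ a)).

Valid

Tableau for the negation ¬(□(a ∨ b) ∨ (c → (c ∨ a))):
1. ¬(□(a ∨ b) ∨ (c → (c ∨ a))), u
2. ¬□(a ∨ b), u
3. ¬(c → (c ∨ a)), u
4. c, u
5. ¬(c ∨ a), u
6. ¬c, u
7. ¬a, u
Accessibility: uRu
Branch closes: c and ¬c both at u.
Every branch of the negation's tableau closes; the branch above is one of them.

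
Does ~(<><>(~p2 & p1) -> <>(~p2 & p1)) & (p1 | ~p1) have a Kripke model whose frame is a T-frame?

1. ~(<><>(~p2 & p1) -> <>(~p2 & p1)) & (p1 | ~p1), u
2. ~(<><>(~p2 & p1) -> <>(~p2 & p1)), u
3. p1 | ~p1, u
4. <><>(~p2 & p1), u
5. ~<>(~p2 & p1), u
6. ~(~p2 & p1), u
7. ~p1, u
8. <>(~p2 & p1), v
9. ~(~p2 & p1), v
10. ~p1, v
11. ~p2 & p1, w
12. ~p2, w
13. p1, w
Accessibility: uRu, uRv, vRv, vRw, wRw

Yes, satisfiable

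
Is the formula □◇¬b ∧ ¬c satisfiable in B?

1. □◇¬b ∧ ¬c, 0
2. □◇¬b, 0
3. ¬c, 0
4. ◇¬b, 0
5. ¬b, 1
6. ◇¬b, 1
7. ¬b, 2
Accessibility: 0R0, 0R1, 1R0, 1R1, 1R2, 2R1, 2R2

Yes, satisfiable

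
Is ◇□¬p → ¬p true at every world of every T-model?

No, not valid

Tableau for the negation ¬(◇□¬p → ¬p):
1. ¬(◇□¬p → ¬p), w0
2. ◇□¬p, w0
3. p, w0
4. □¬p, w1
5. ¬p, w1
Accessibility: w0Rw0, w0Rw1, w1Rw1
The negation has an open branch (countermodel exists).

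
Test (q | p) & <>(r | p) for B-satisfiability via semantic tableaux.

Satisfiable (open branch found)

1. (q | p) & <>(r | p), u
2. q | p, u
3. <>(r | p), u
4. p, u
5. r | p, v
6. p, v
Accessibility: uRu, uRv, vRu, vRv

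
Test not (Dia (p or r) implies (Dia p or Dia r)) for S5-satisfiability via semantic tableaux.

Unsatisfiable

1. not (Dia (p or r) implies (Dia p or Dia r)), 0
2. Dia (p or r), 0
3. not (Dia p or Dia r), 0
4. not Dia p, 0
5. not Dia r, 0
6. not p, 0
7. not r, 0
8. p or r, 1
9. not p, 1
10. not r, 1
11. r, 1
Accessibility: 0R0, 0R1, 1R0, 1R1
Branch closes: r and not r both at 1.
Every branch closes; the branch above is one of them.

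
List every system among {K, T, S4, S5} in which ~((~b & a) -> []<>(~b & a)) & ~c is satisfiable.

S4-tableau for the formula:
1. ~((~b & a) -> []<>(~b & a)) & ~c, w0
2. ~((~b & a) -> []<>(~b & a)), w0   [&-rule on 1]
3. ~c, w0   [&-rule on 1]
4. ~b & a, w0   [~->-rule on 2]
5. ~[]<>(~b & a), w0   [~->-rule on 2]
6. ~b, w0   [&-rule on 4]
7. a, w0   [&-rule on 4]
8. ~<>(~b & a), w1   [~[]-rule on 5: fresh world w1, w0Rw1]
9. ~(~b & a), w1   [~<>-rule on 8 via w1Rw1]
10. ~a, w1   [~&-rule on 9 (branches; this branch)]
Accessibility: w0Rw0, w0Rw1, w1Rw1
Complete open branch: satisfiable in S4, hence also in K, T (this S4-model is also a K-model and a T-model).
S5-tableau for the formula:
1. ~((~b & a) -> []<>(~b & a)) & ~c, w0
2. ~((~b & a) -> []<>(~b & a)), w0   [&-rule on 1]
3. ~c, w0   [&-rule on 1]
4. ~b & a, w0   [~->-rule on 2]
5. ~[]<>(~b & a), w0   [~->-rule on 2]
6. ~b, w0   [&-rule on 4]
7. a, w0   [&-rule on 4]
8. ~<>(~b & a), w1   [~[]-rule on 5: fresh world w1, w0Rw1]
9. ~(~b & a), w0   [~<>-rule on 8 via w1Rw0]
10. ~(~b & a), w1   [~<>-rule on 8 via w1Rw1]
11. ~a, w0   [~&-rule on 9 (branches; this branch)]
Accessibility: w0Rw0, w0Rw1, w1Rw0, w1Rw1
Branch closes: a and ~a both at w0.
Every branch closes (one shown): unsatisfiable in S5.

K, T, S4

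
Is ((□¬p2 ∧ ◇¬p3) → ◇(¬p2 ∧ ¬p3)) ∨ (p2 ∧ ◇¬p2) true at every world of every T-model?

Tableau for the negation ¬(((□¬p2 ∧ ◇¬p3) → ◇(¬p2 ∧ ¬p3)) ∨ (p2 ∧ ◇¬p2)):
1. ¬(((□¬p2 ∧ ◇¬p3) → ◇(¬p2 ∧ ¬p3)) ∨ (p2 ∧ ◇¬p2)), w0
2. ¬((□¬p2 ∧ ◇¬p3) → ◇(¬p2 ∧ ¬p3)), w0
3. ¬(p2 ∧ ◇¬p2), w0
4. □¬p2 ∧ ◇¬p3, w0
5. ¬◇(¬p2 ∧ ¬p3), w0
6. □¬p2, w0
7. ◇¬p3, w0
8. ¬(¬p2 ∧ ¬p3), w0
9. ¬p2, w0
10. p3, w0
11. ¬p3, w1
12. ¬(¬p2 ∧ ¬p3), w1
13. ¬p2, w1
14. p3, w1
Accessibility: w0Rw0, w0Rw1, w1Rw1
Branch closes: p3 and ¬p3 both at w1.
All branches of the negation close; one closing branch shown above.

Valid in T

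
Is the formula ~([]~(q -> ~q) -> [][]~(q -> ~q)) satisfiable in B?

1. ~([]~(q -> ~q) -> [][]~(q -> ~q)), u
2. []~(q -> ~q), u
3. ~[][]~(q -> ~q), u
4. ~(q -> ~q), u
5. q, u
6. ~[]~(q -> ~q), v
7. ~(q -> ~q), v
8. q, v
9. q -> ~q, w
10. ~q, w
Accessibility: uRu, uRv, vRu, vRv, vRw, wRv, wRw

Satisfiable (open branch found)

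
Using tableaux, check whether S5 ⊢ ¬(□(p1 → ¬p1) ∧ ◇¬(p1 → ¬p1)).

Valid

Tableau for the negation □(p1 → ¬p1) ∧ ◇¬(p1 → ¬p1):
1. □(p1 → ¬p1) ∧ ◇¬(p1 → ¬p1), 0
2. □(p1 → ¬p1), 0   [∧-rule on 1]
3. ◇¬(p1 → ¬p1), 0   [∧-rule on 1]
4. p1 → ¬p1, 0   [□-rule on 2 via 0R0]
5. ¬p1, 0   [→-rule on 4 (branches; this branch)]
6. ¬(p1 → ¬p1), 1   [◇-rule on 3: fresh world 1, 0R1]
7. p1, 1   [¬→-rule on 6]
8. p1 → ¬p1, 1   [□-rule on 2 via 0R1]
9. ¬p1, 1   [→-rule on 8 (branches; this branch)]
Accessibility: 0R0, 0R1, 1R0, 1R1
Branch closes: p1 and ¬p1 both at 1.
Every branch of the negation's tableau closes; the branch above is one of them.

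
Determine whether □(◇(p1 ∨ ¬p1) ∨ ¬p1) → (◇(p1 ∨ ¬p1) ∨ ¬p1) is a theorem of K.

Tableau for the negation ¬(□(◇(p1 ∨ ¬p1) ∨ ¬p1) → (◇(p1 ∨ ¬p1) ∨ ¬p1)):
1. ¬(□(◇(p1 ∨ ¬p1) ∨ ¬p1) → (◇(p1 ∨ ¬p1) ∨ ¬p1)), u
2. □(◇(p1 ∨ ¬p1) ∨ ¬p1), u   [¬→-rule on 1]
3. ¬(◇(p1 ∨ ¬p1) ∨ ¬p1), u   [¬→-rule on 1]
4. ¬◇(p1 ∨ ¬p1), u   [¬∨-rule on 3]
5. p1, u   [¬∨-rule on 3]
The negation has an open branch (countermodel exists).

Invalid (countermodel exists)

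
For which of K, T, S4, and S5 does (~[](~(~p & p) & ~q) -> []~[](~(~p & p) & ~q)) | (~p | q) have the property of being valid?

S5

S4-tableau for the negation ~((~[](~(~p & p) & ~q) -> []~[](~(~p & p) & ~q)) | (~p | q)):
1. ~((~[](~(~p & p) & ~q) -> []~[](~(~p & p) & ~q)) | (~p | q)), 0
2. ~(~[](~(~p & p) & ~q) -> []~[](~(~p & p) & ~q)), 0
3. ~(~p | q), 0
4. ~[](~(~p & p) & ~q), 0
5. ~[]~[](~(~p & p) & ~q), 0
6. p, 0
7. ~q, 0
8. ~(~(~p & p) & ~q), 1
9. q, 1
10. [](~(~p & p) & ~q), 2
11. ~(~p & p) & ~q, 2
12. ~(~p & p), 2
13. ~q, 2
14. ~p, 2
Accessibility: 0R0, 0R1, 0R2, 1R1, 2R2
Complete open branch: countermodel on an S4-frame, so not valid in S4, nor in K, T (the same frame is also a K-frame and a T-frame).
S5-tableau for the negation ~((~[](~(~p & p) & ~q) -> []~[](~(~p & p) & ~q)) | (~p | q)):
1. ~((~[](~(~p & p) & ~q) -> []~[](~(~p & p) & ~q)) | (~p | q)), 0
2. ~(~[](~(~p & p) & ~q) -> []~[](~(~p & p) & ~q)), 0
3. ~(~p | q), 0
4. ~[](~(~p & p) & ~q), 0
5. ~[]~[](~(~p & p) & ~q), 0
6. p, 0
7. ~q, 0
8. ~(~(~p & p) & ~q), 1
9. q, 1
10. [](~(~p & p) & ~q), 2
11. ~(~p & p) & ~q, 0
12. ~(~p & p), 0
13. ~(~p & p) & ~q, 1
14. ~(~p & p), 1
15. ~q, 1
Accessibility: 0R0, 0R1, 0R2, 1R0, 1R1, 1R2, 2R0, 2R1, 2R2
Branch closes: q and ~q both at 1.
Every branch closes (one shown): valid in S5.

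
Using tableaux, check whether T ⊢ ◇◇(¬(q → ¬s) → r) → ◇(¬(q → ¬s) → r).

No, not valid

Tableau for the negation ¬(◇◇(¬(q → ¬s) → r) → ◇(¬(q → ¬s) → r)):
1. ¬(◇◇(¬(q → ¬s) → r) → ◇(¬(q → ¬s) → r)), w0
2. ◇◇(¬(q → ¬s) → r), w0
3. ¬◇(¬(q → ¬s) → r), w0
4. ¬(¬(q → ¬s) → r), w0
5. ¬(q → ¬s), w0
6. ¬r, w0
7. q, w0
8. s, w0
9. ◇(¬(q → ¬s) → r), w1
10. ¬(¬(q → ¬s) → r), w1
11. ¬(q → ¬s), w1
12. ¬r, w1
13. q, w1
14. s, w1
15. ¬(q → ¬s) → r, w2
16. r, w2
Accessibility: w0Rw0, w0Rw1, w1Rw1, w1Rw2, w2Rw2
The negation has an open branch (countermodel exists).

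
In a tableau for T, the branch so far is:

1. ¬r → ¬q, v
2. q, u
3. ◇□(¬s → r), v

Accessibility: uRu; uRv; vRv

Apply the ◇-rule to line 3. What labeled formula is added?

a fresh world w with vRw, and □(¬s → r) at w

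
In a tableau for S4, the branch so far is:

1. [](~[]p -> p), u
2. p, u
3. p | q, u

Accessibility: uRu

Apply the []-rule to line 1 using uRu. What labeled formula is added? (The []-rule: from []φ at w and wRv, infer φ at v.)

~[]p -> p, u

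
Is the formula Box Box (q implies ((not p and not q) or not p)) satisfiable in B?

1. Box Box (q implies ((not p and not q) or not p)), 0
2. Box (q implies ((not p and not q) or not p)), 0
3. q implies ((not p and not q) or not p), 0
4. (not p and not q) or not p, 0
5. not p, 0
Accessibility: 0R0

Satisfiable (open branch found)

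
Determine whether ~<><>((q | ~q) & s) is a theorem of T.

No, not valid

Tableau for the negation <><>((q | ~q) & s):
1. <><>((q | ~q) & s), 0
2. <>((q | ~q) & s), 1
3. (q | ~q) & s, 2
4. q | ~q, 2
5. s, 2
6. ~q, 2
Accessibility: 0R0, 0R1, 1R1, 1R2, 2R2
The negation has an open branch (countermodel exists).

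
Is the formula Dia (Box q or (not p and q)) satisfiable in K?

1. Dia (Box q or (not p and q)), u
2. Box q or (not p and q), v
3. not p and q, v
4. not p, v
5. q, v
Accessibility: uRv

Yes, satisfiable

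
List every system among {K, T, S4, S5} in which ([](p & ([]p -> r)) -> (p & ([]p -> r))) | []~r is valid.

K-tableau for the negation ~(([](p & ([]p -> r)) -> (p & ([]p -> r))) | []~r):
1. ~(([](p & ([]p -> r)) -> (p & ([]p -> r))) | []~r), w0
2. ~([](p & ([]p -> r)) -> (p & ([]p -> r))), w0
3. ~[]~r, w0
4. [](p & ([]p -> r)), w0
5. ~(p & ([]p -> r)), w0
6. ~([]p -> r), w0
7. []p, w0
8. ~r, w0
9. r, w1
10. p & ([]p -> r), w1
11. p, w1
12. []p -> r, w1
Accessibility: w0Rw1
Complete open branch: countermodel on a K-frame, so not valid in K.
T-tableau for the negation ~(([](p & ([]p -> r)) -> (p & ([]p -> r))) | []~r):
1. ~(([](p & ([]p -> r)) -> (p & ([]p -> r))) | []~r), w0
2. ~([](p & ([]p -> r)) -> (p & ([]p -> r))), w0
3. ~[]~r, w0
4. [](p & ([]p -> r)), w0
5. ~(p & ([]p -> r)), w0
6. p & ([]p -> r), w0
7. p, w0
8. []p -> r, w0
9. ~([]p -> r), w0
10. []p, w0
11. ~r, w0
12. ~[]p, w0
13. r, w1
14. p & ([]p -> r), w1
15. p, w1
16. []p -> r, w1
17. ~p, w2
18. p & ([]p -> r), w2
19. p, w2
20. []p -> r, w2
Accessibility: w0Rw0, w0Rw1, w0Rw2, w1Rw1, w2Rw2
Branch closes: p and ~p both at w2.
Every branch closes (one shown): valid in T, hence also in S4, S5 (every theorem of T is a theorem of S4 and S5).

T, S4, S5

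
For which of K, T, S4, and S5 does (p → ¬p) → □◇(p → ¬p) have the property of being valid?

S4-tableau for the negation ¬((p → ¬p) → □◇(p → ¬p)):
1. ¬((p → ¬p) → □◇(p → ¬p)), w0
2. p → ¬p, w0   [¬→-rule on 1]
3. ¬□◇(p → ¬p), w0   [¬→-rule on 1]
4. ¬p, w0   [→-rule on 2 (branches; this branch)]
5. ¬◇(p → ¬p), w1   [¬□-rule on 3: fresh world w1, w0Rw1]
6. ¬(p → ¬p), w1   [¬◇-rule on 5 via w1Rw1]
7. p, w1   [¬→-rule on 6]
Accessibility: w0Rw0, w0Rw1, w1Rw1
Complete open branch: countermodel on an S4-frame, so not valid in S4, nor in K, T (the same frame is also a K-frame and a T-frame).
S5-tableau for the negation ¬((p → ¬p) → □◇(p → ¬p)):
1. ¬((p → ¬p) → □◇(p → ¬p)), w0
2. p → ¬p, w0   [¬→-rule on 1]
3. ¬□◇(p → ¬p), w0   [¬→-rule on 1]
4. ¬p, w0   [→-rule on 2 (branches; this branch)]
5. ¬◇(p → ¬p), w1   [¬□-rule on 3: fresh world w1, w0Rw1]
6. ¬(p → ¬p), w0   [¬◇-rule on 5 via w1Rw0]
7. p, w0   [¬→-rule on 6]
Accessibility: w0Rw0, w0Rw1, w1Rw0, w1Rw1
Branch closes: p and ¬p both at w0.
Every branch closes (one shown): valid in S5.

S5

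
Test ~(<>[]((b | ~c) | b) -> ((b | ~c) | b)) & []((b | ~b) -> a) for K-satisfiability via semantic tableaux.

1. ~(<>[]((b | ~c) | b) -> ((b | ~c) | b)) & []((b | ~b) -> a), w0
2. ~(<>[]((b | ~c) | b) -> ((b | ~c) | b)), w0
3. []((b | ~b) -> a), w0
4. <>[]((b | ~c) | b), w0
5. ~((b | ~c) | b), w0
6. ~(b | ~c), w0
7. ~b, w0
8. c, w0
9. []((b | ~c) | b), w1
10. (b | ~b) -> a, w1
11. a, w1
Accessibility: w0Rw1

Yes, satisfiable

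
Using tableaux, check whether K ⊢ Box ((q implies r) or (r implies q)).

Yes, valid

Tableau for the negation not Box ((q implies r) or (r implies q)):
1. not Box ((q implies r) or (r implies q)), 0
2. not ((q implies r) or (r implies q)), 1
3. not (q implies r), 1
4. not (r implies q), 1
5. q, 1
6. not r, 1
7. r, 1
8. not q, 1
Accessibility: 0R1
Branch closes: r and not r both at 1.
Every branch of the negation's tableau closes; the branch above is one of them.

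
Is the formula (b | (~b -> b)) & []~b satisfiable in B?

1. (b | (~b -> b)) & []~b, 0
2. b | (~b -> b), 0   [&-rule on 1]
3. []~b, 0   [&-rule on 1]
4. ~b, 0   [[]-rule on 3 via 0R0]
5. ~b -> b, 0   [|-rule on 2 (branches; this branch)]
6. b, 0   [->-rule on 5 (branches; this branch)]
Accessibility: 0R0
Branch closes: b and ~b both at 0.
All branches of the tableau close; one closing branch shown above.

No, unsatisfiable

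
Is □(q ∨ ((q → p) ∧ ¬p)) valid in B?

Tableau for the negation ¬□(q ∨ ((q → p) ∧ ¬p)):
1. ¬□(q ∨ ((q → p) ∧ ¬p)), w0
2. ¬(q ∨ ((q → p) ∧ ¬p)), w1
3. ¬q, w1
4. ¬((q → p) ∧ ¬p), w1
5. p, w1
Accessibility: w0Rw0, w0Rw1, w1Rw0, w1Rw1
The negation has an open branch (countermodel exists).

No, not valid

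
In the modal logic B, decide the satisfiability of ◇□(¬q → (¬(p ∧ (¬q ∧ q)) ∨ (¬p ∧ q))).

1. ◇□(¬q → (¬(p ∧ (¬q ∧ q)) ∨ (¬p ∧ q))), 0
2. □(¬q → (¬(p ∧ (¬q ∧ q)) ∨ (¬p ∧ q))), 1
3. ¬q → (¬(p ∧ (¬q ∧ q)) ∨ (¬p ∧ q)), 0
4. ¬q → (¬(p ∧ (¬q ∧ q)) ∨ (¬p ∧ q)), 1
5. ¬(p ∧ (¬q ∧ q)) ∨ (¬p ∧ q), 0
6. ¬(p ∧ (¬q ∧ q)) ∨ (¬p ∧ q), 1
7. ¬p ∧ q, 0
8. ¬p, 0
9. q, 0
10. ¬p ∧ q, 1
11. ¬p, 1
12. q, 1
Accessibility: 0R0, 0R1, 1R0, 1R1

Satisfiable (open branch found)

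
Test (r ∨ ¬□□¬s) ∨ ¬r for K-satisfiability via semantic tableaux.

1. (r ∨ ¬□□¬s) ∨ ¬r, w0
2. ¬r, w0

Satisfiable (open branch found)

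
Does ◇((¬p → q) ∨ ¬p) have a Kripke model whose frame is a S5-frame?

1. ◇((¬p → q) ∨ ¬p), w0
2. (¬p → q) ∨ ¬p, w1
3. ¬p, w1
Accessibility: w0Rw0, w0Rw1, w1Rw0, w1Rw1

Satisfiable (open branch found)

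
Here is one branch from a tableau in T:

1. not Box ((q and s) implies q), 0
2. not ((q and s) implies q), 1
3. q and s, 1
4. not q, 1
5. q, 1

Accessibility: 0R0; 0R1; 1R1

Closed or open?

Yes, closed

Both q and not q appear at 1.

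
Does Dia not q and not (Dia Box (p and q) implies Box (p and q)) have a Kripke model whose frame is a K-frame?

Yes, satisfiable

1. Dia not q and not (Dia Box (p and q) implies Box (p and q)), w0
2. Dia not q, w0
3. not (Dia Box (p and q) implies Box (p and q)), w0
4. Dia Box (p and q), w0
5. not Box (p and q), w0
6. not q, w1
7. Box (p and q), w2
8. not (p and q), w3
9. not q, w3
Accessibility: w0Rw1, w0Rw2, w0Rw3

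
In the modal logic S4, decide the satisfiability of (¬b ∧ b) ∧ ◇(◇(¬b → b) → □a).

Unsatisfiable

1. (¬b ∧ b) ∧ ◇(◇(¬b → b) → □a), 0
2. ¬b ∧ b, 0
3. ◇(◇(¬b → b) → □a), 0
4. ¬b, 0
5. b, 0
Accessibility: 0R0
Branch closes: b and ¬b both at 0.
All branches of the tableau close; one closing branch shown above.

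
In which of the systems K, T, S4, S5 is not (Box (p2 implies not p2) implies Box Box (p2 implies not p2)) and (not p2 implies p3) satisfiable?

K, T

T-tableau for the formula:
1. not (Box (p2 implies not p2) implies Box Box (p2 implies not p2)) and (not p2 implies p3), 0
2. not (Box (p2 implies not p2) implies Box Box (p2 implies not p2)), 0
3. not p2 implies p3, 0
4. Box (p2 implies not p2), 0
5. not Box Box (p2 implies not p2), 0
6. p2 implies not p2, 0
7. p3, 0
8. not p2, 0
9. not Box (p2 implies not p2), 1
10. p2 implies not p2, 1
11. not p2, 1
12. not (p2 implies not p2), 2
13. p2, 2
Accessibility: 0R0, 0R1, 1R1, 1R2, 2R2
Complete open branch: satisfiable in T, hence also in K (this T-model is also a K-model).
S4-tableau for the formula:
1. not (Box (p2 implies not p2) implies Box Box (p2 implies not p2)) and (not p2 implies p3), 0
2. not (Box (p2 implies not p2) implies Box Box (p2 implies not p2)), 0
3. not p2 implies p3, 0
4. Box (p2 implies not p2), 0
5. not Box Box (p2 implies not p2), 0
6. p2 implies not p2, 0
7. p3, 0
8. not p2, 0
9. not Box (p2 implies not p2), 1
10. p2 implies not p2, 1
11. not p2, 1
12. not (p2 implies not p2), 2
13. p2, 2
14. p2 implies not p2, 2
15. not p2, 2
Accessibility: 0R0, 0R1, 0R2, 1R1, 1R2, 2R2
Branch closes: p2 and not p2 both at 2.
Every branch closes (one shown): unsatisfiable in S4, hence also in S5 (every S5-frame is an S4-frame).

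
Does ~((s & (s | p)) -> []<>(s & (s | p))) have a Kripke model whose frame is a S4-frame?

1. ~((s & (s | p)) -> []<>(s & (s | p))), 0
2. s & (s | p), 0   [~->-rule on 1]
3. ~[]<>(s & (s | p)), 0   [~->-rule on 1]
4. s, 0   [&-rule on 2]
5. s | p, 0   [&-rule on 2]
6. p, 0   [|-rule on 5 (branches; this branch)]
7. ~<>(s & (s | p)), 1   [~[]-rule on 3: fresh world 1, 0R1]
8. ~(s & (s | p)), 1   [~<>-rule on 7 via 1R1]
9. ~(s | p), 1   [~&-rule on 8 (branches; this branch)]
10. ~s, 1   [~|-rule on 9]
11. ~p, 1   [~|-rule on 9]
Accessibility: 0R0, 0R1, 1R1

Yes, satisfiable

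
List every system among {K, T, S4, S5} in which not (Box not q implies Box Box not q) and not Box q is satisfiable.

S4-tableau for the formula:
1. not (Box not q implies Box Box not q) and not Box q, 0
2. not (Box not q implies Box Box not q), 0
3. not Box q, 0
4. Box not q, 0
5. not Box Box not q, 0
6. not q, 0
7. not q, 1
8. not Box not q, 2
9. not q, 2
10. q, 3
11. not q, 3
Accessibility: 0R0, 0R1, 0R2, 0R3, 1R1, 2R2, 2R3, 3R3
Branch closes: q and not q both at 3.
Every branch closes (one shown): unsatisfiable in S4, hence also in S5 (every S5-frame is an S4-frame).
T-tableau for the formula:
1. not (Box not q implies Box Box not q) and not Box q, 0
2. not (Box not q implies Box Box not q), 0
3. not Box q, 0
4. Box not q, 0
5. not Box Box not q, 0
6. not q, 0
7. not q, 1
8. not Box not q, 2
9. not q, 2
10. q, 3
Accessibility: 0R0, 0R1, 0R2, 1R1, 2R2, 2R3, 3R3
Complete open branch: satisfiable in T, hence also in K (this T-model is also a K-model).

K, T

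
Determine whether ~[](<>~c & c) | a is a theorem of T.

Tableau for the negation ~(~[](<>~c & c) | a):
1. ~(~[](<>~c & c) | a), u
2. [](<>~c & c), u   [~|-rule on 1]
3. ~a, u   [~|-rule on 1]
4. <>~c & c, u   [[]-rule on 2 via uRu]
5. <>~c, u   [&-rule on 4]
6. c, u   [&-rule on 4]
7. ~c, v   [<>-rule on 5: fresh world v, uRv]
8. <>~c & c, v   [[]-rule on 2 via uRv]
9. <>~c, v   [&-rule on 8]
10. c, v   [&-rule on 8]
Accessibility: uRu, uRv, vRv
Branch closes: c and ~c both at v.
Every branch of the negation's tableau closes; the branch above is one of them.

Valid in T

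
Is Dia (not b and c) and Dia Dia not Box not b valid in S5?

Invalid (countermodel exists)

Tableau for the negation not (Dia (not b and c) and Dia Dia not Box not b):
1. not (Dia (not b and c) and Dia Dia not Box not b), w0
2. not Dia Dia not Box not b, w0
3. not Dia not Box not b, w0
4. Box not b, w0
5. not b, w0
Accessibility: w0Rw0
The negation has an open branch (countermodel exists).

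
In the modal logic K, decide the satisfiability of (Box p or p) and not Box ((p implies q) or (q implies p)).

1. (Box p or p) and not Box ((p implies q) or (q implies p)), 0
2. Box p or p, 0
3. not Box ((p implies q) or (q implies p)), 0
4. p, 0
5. not ((p implies q) or (q implies p)), 1
6. not (p implies q), 1
7. not (q implies p), 1
8. p, 1
9. not q, 1
10. q, 1
11. not p, 1
Accessibility: 0R1
Branch closes: q and not q both at 1.
Every branch closes; the branch above is one of them.

Unsatisfiable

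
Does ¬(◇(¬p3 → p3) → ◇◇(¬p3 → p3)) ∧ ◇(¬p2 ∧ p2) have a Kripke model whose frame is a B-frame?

No, unsatisfiable

1. ¬(◇(¬p3 → p3) → ◇◇(¬p3 → p3)) ∧ ◇(¬p2 ∧ p2), w0
2. ¬(◇(¬p3 → p3) → ◇◇(¬p3 → p3)), w0
3. ◇(¬p2 ∧ p2), w0
4. ◇(¬p3 → p3), w0
5. ¬◇◇(¬p3 → p3), w0
6. ¬◇(¬p3 → p3), w0
7. ¬(¬p3 → p3), w0
8. ¬p3, w0
9. ¬p2 ∧ p2, w1
10. ¬p2, w1
11. p2, w1
Accessibility: w0Rw0, w0Rw1, w1Rw0, w1Rw1
Branch closes: p2 and ¬p2 both at w1.
Every branch closes; the branch above is one of them.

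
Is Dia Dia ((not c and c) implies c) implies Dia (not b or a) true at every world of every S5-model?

Tableau for the negation not (Dia Dia ((not c and c) implies c) implies Dia (not b or a)):
1. not (Dia Dia ((not c and c) implies c) implies Dia (not b or a)), w0
2. Dia Dia ((not c and c) implies c), w0   [neg-implies-rule on 1]
3. not Dia (not b or a), w0   [neg-implies-rule on 1]
4. not (not b or a), w0   [neg-Dia-rule on 3 via w0Rw0]
5. b, w0   [neg-or-rule on 4]
6. not a, w0   [neg-or-rule on 4]
7. Dia ((not c and c) implies c), w1   [Dia-rule on 2: fresh world w1, w0Rw1]
8. not (not b or a), w1   [neg-Dia-rule on 3 via w0Rw1]
9. b, w1   [neg-or-rule on 8]
10. not a, w1   [neg-or-rule on 8]
11. (not c and c) implies c, w2   [Dia-rule on 7: fresh world w2, w1Rw2]
12. not (not b or a), w2   [neg-Dia-rule on 3 via w0Rw2]
13. b, w2   [neg-or-rule on 12]
14. not a, w2   [neg-or-rule on 12]
15. c, w2   [implies-rule on 11 (branches; this branch)]
Accessibility: w0Rw0, w0Rw1, w0Rw2, w1Rw0, w1Rw1, w1Rw2, w2Rw0, w2Rw1, w2Rw2
The negation has an open branch (countermodel exists).

Not valid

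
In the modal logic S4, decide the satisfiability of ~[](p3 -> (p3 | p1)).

1. ~[](p3 -> (p3 | p1)), u
2. ~(p3 -> (p3 | p1)), v
3. p3, v
4. ~(p3 | p1), v
5. ~p3, v
6. ~p1, v
Accessibility: uRu, uRv, vRv
Branch closes: p3 and ~p3 both at v.
(One branch shown.) All branches close.

No, unsatisfiable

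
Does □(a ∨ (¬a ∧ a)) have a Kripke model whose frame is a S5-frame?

1. □(a ∨ (¬a ∧ a)), w0
2. a ∨ (¬a ∧ a), w0
3. a, w0
Accessibility: w0Rw0

Satisfiable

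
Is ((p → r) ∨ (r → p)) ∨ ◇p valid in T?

Valid in T

Tableau for the negation ¬(((p → r) ∨ (r → p)) ∨ ◇p):
1. ¬(((p → r) ∨ (r → p)) ∨ ◇p), 0
2. ¬((p → r) ∨ (r → p)), 0   [¬∨-rule on 1]
3. ¬◇p, 0   [¬∨-rule on 1]
4. ¬(p → r), 0   [¬∨-rule on 2]
5. ¬(r → p), 0   [¬∨-rule on 2]
6. p, 0   [¬→-rule on 4]
7. ¬r, 0   [¬→-rule on 4]
8. r, 0   [¬→-rule on 5]
9. ¬p, 0   [¬→-rule on 5]
Accessibility: 0R0
Branch closes: r and ¬r both at 0.
Every branch of the negation's tableau closes; the branch above is one of them.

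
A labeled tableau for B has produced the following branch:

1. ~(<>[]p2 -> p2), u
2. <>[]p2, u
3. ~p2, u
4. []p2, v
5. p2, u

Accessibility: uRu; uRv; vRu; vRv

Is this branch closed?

Both p2 and ~p2 appear at u.

Yes, closed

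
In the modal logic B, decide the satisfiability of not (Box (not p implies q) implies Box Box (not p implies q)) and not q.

1. not (Box (not p implies q) implies Box Box (not p implies q)) and not q, 0
2. not (Box (not p implies q) implies Box Box (not p implies q)), 0   [and-rule on 1]
3. not q, 0   [and-rule on 1]
4. Box (not p implies q), 0   [neg-implies-rule on 2]
5. not Box Box (not p implies q), 0   [neg-implies-rule on 2]
6. not p implies q, 0   [Box-rule on 4 via 0R0]
7. p, 0   [implies-rule on 6 (branches; this branch)]
8. not Box (not p implies q), 1   [neg-Box-rule on 5: fresh world 1, 0R1]
9. not p implies q, 1   [Box-rule on 4 via 0R1]
10. q, 1   [implies-rule on 9 (branches; this branch)]
11. not (not p implies q), 2   [neg-Box-rule on 8: fresh world 2, 1R2]
12. not p, 2   [neg-implies-rule on 11]
13. not q, 2   [neg-implies-rule on 11]
Accessibility: 0R0, 0R1, 1R0, 1R1, 1R2, 2R1, 2R2

Satisfiable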